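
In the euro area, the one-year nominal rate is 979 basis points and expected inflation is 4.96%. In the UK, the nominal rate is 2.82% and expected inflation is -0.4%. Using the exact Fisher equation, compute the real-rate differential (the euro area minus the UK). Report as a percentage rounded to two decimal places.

The euro area: (1 + 0.0979)/(1 + 0.0496) − 1 = 4.6018%
The UK: (1 + 0.0282)/(1 − 0.0040) − 1 = 3.2329%
Differential = 4.6018% − 3.2329% = 1.3688% → 1.37%.

1.37%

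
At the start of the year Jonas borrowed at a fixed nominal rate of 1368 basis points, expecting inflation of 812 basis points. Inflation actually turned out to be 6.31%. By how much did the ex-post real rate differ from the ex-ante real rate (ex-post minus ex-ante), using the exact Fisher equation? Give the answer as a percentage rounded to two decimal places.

1.79%

Ex-ante: (1 + 0.1368)/(1 + 0.0812) − 1 = 5.1424%
Ex-post: (1 + 0.1368)/(1 + 0.0631) − 1 = 6.9326%
Difference (ex-post − ex-ante) = 1.7901% → 1.79%.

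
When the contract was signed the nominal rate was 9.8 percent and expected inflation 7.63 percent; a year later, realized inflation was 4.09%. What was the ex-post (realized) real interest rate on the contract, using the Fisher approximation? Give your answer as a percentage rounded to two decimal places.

5.71%

Ex-post: 9.8% − 4.09% = 5.710%
So the realized real rate is 5.71%.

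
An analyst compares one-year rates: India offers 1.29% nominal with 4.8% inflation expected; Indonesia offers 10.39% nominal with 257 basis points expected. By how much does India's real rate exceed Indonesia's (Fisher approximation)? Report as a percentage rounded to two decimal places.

India: 1.29% − 4.8% = -3.510%
Indonesia: 10.39% − 2.57% = 7.820%
Differential = -11.330% → -11.33%.

-11.33%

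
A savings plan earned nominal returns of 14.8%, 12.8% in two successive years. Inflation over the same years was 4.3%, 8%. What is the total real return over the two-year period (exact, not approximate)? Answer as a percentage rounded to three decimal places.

14.959%

Compound the nominal returns: 1.1480 × 1.1280 = 1.294944.
Compound inflation: 1.0430 × 1.0800 = 1.126440.
Deflate: 1.294944 / 1.126440 = 1.149590.
Total real return = 1.149590 − 1 → 14.959%.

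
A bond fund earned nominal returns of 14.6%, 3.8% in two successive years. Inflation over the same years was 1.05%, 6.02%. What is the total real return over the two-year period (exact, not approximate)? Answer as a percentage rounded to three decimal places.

11.034%

Compound the nominal returns: 1.1460 × 1.0380 = 1.1895480.
Compound inflation: 1.0105 × 1.0602 = 1.0713321.
Deflate: 1.1895480 / 1.0713321 = 1.1103448.
Total real return = 1.1103448 − 1 → 11.034%.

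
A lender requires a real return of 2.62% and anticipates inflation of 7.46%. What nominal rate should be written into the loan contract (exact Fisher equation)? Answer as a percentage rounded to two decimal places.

10.28%

(1 + i) = (1 + r)(1 + π) = 1.02620 × 1.07460 = 1.10275452
i = 1.10275452 − 1, so the required nominal rate is 10.28%.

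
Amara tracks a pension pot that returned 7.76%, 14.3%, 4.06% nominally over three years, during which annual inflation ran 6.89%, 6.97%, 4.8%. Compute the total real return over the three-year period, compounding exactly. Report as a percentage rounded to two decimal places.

Nominal growth factor = 1.0776 × 1.1430 × 1.0406 = 1.281704
Price-level growth factor = 1.0689 × 1.0697 × 1.0480 = 1.198286
Real growth factor = 1.281704 / 1.198286 = 1.069614
Total real return = 1.069614 − 1 → 6.96%.

6.96%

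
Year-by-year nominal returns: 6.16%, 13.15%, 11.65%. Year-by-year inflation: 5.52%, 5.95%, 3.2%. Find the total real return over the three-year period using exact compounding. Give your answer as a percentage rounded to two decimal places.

16.24%

Compound the nominal returns: 1.0616 × 1.1315 × 1.1165 = 1.341140.
Compound inflation: 1.0552 × 1.0595 × 1.0320 = 1.153760.
Deflate: 1.341140 / 1.153760 = 1.162408.
Total real return = 1.162408 − 1 → 16.24%.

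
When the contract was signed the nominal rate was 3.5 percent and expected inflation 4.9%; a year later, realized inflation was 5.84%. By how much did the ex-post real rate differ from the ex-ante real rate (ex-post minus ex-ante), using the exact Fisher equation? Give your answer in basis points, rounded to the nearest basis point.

-88 basis points

Ex-ante: (1 + 0.0350)/(1 + 0.0490) − 1 = -1.3346%
Ex-post: (1 + 0.0350)/(1 + 0.0584) − 1 = -2.2109%
Difference (ex-post − ex-ante) = -0.8763% → -88 basis points.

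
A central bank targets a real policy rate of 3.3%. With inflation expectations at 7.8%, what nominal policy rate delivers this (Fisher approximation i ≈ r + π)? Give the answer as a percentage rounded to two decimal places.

11.10%

i ≈ r + π = 3.3% + 7.8% = 11.10%.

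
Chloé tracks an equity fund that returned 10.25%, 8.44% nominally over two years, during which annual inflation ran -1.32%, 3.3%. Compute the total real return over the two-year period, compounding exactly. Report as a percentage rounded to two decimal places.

Compound the nominal returns: 1.1025 × 1.0844 = 1.195551.
Compound inflation: 0.9868 × 1.0330 = 1.019364.
Deflate: 1.195551 / 1.019364 = 1.172840.
Total real return = 1.172840 − 1 → 17.28%.

17.28%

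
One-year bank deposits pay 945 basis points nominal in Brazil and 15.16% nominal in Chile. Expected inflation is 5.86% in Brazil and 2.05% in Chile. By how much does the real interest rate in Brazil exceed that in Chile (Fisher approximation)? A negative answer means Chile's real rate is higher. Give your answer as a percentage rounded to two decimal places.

Brazil: 9.45% − 5.86% = 3.590%
Chile: 15.16% − 2.05% = 13.110%
Differential = -9.520% → -9.52%.

-9.52%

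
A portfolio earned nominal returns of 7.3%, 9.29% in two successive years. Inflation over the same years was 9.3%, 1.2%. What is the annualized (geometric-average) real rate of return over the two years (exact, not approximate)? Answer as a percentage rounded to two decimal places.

2.97%

Compound the nominal returns: 1.0730 × 1.0929 = 1.172681700.
Compound inflation: 1.0930 × 1.0120 = 1.106116000.
Deflate: 1.172681700 / 1.106116000 = 1.060179674.
Annualized real rate = 1.060179674^(1/2) − 1 = 2.96503% → 2.97%.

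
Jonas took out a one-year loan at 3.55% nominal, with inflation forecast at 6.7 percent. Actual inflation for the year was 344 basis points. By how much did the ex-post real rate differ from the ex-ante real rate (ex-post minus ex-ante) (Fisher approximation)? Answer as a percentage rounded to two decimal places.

Ex-ante: 3.55% − 6.7% = -3.150%
Ex-post: 3.55% − 3.44% = 0.110%
Difference (ex-post − ex-ante) = 3.2600% → 3.26%.

3.26%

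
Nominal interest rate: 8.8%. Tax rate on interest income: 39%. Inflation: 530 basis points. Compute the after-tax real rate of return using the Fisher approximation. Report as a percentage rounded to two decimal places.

After-tax nominal return = 8.8% × (1 − 0.39) = 5.3680%.
r ≈ 5.3680% − 5.3% → 0.07%.

0.07%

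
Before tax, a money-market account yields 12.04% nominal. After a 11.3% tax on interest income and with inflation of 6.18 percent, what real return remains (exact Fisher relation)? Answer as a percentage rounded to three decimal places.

4.238%

After-tax nominal return = 12.04% × (1 − 0.113) = 10.67948%.
1 + r = 1.1067948 / 1.06180 = 1.042376
After-tax real rate = 1.042376 − 1 → 4.238%.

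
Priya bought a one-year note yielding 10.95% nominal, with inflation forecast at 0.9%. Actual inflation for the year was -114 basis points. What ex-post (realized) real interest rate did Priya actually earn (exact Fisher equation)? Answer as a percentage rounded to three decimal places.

12.229%

Ex-post: (1 + 0.1095)/(1 − 0.0114) − 1 = 12.2294%
So the realized real rate is 12.229%.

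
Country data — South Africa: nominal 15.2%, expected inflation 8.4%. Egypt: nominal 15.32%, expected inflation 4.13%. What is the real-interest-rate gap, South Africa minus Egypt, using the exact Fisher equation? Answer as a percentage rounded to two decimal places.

South Africa: (1 + 0.1520)/(1 + 0.0840) − 1 = 6.2731%
Egypt: (1 + 0.1532)/(1 + 0.0413) − 1 = 10.7462%
Differential = 6.2731% − 10.7462% = -4.4731% → -4.47%.

-4.47%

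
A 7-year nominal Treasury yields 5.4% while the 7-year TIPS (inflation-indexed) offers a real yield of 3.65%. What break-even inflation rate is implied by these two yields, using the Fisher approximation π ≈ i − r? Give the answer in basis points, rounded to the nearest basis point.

175 basis points

π ≈ i − r = 5.4% − 3.65% → 175 basis points.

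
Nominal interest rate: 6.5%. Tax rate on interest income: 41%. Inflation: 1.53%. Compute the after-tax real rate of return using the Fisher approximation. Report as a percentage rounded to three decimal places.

2.305%

After-tax nominal return = 6.5% × (1 − 0.41) = 3.8350%.
r ≈ 3.8350% − 1.53% → 2.305%.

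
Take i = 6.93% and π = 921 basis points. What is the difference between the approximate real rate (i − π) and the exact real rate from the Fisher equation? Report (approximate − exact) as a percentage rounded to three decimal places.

-0.192%

Approximate: r ≈ 6.930% − 9.210% = -2.2800%
Exact: (1 + 0.0693)/(1 + 0.0921) − 1 = -2.0877%
Error = -2.2800% − (-2.0877%) = -0.1923% → -0.192%.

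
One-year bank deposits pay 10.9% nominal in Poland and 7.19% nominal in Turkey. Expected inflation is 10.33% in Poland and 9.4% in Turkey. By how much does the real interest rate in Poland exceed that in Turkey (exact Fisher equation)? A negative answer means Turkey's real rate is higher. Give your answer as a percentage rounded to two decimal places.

Poland: (1 + 0.1090)/(1 + 0.1033) − 1 = 0.5166%
Turkey: (1 + 0.0719)/(1 + 0.0940) − 1 = -2.0201%
Differential = 0.5166% − (-2.0201%) = 2.5367% → 2.54%.

2.54%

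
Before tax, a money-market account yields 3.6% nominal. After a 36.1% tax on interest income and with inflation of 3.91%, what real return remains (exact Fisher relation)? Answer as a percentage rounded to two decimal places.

After-tax nominal return = 3.6% × (1 − 0.361) = 2.3004%.
1 + r = 1.023004 / 1.03910 = 0.984510
After-tax real rate = 0.984510 − 1 → -1.55%.

-1.55%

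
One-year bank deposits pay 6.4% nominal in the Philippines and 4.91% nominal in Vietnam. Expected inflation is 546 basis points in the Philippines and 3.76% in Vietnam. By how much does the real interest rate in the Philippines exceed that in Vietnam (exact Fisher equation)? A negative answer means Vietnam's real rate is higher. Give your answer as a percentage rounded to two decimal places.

-0.22%

The Philippines: (1 + 0.0640)/(1 + 0.0546) − 1 = 0.8913%
Vietnam: (1 + 0.0491)/(1 + 0.0376) − 1 = 1.1083%
Differential = 0.8913% − 1.1083% = -0.2170% → -0.22%.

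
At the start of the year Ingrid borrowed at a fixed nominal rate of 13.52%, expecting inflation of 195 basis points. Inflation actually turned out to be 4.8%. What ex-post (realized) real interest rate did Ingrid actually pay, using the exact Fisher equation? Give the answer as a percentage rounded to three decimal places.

8.321%

Ex-post: (1 + 0.1352)/(1 + 0.0480) − 1 = 8.3206%
So the realized real rate is 8.321%.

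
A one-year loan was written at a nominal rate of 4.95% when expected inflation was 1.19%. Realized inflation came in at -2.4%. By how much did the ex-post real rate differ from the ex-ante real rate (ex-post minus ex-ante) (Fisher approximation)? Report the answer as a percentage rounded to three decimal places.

Ex-ante: 4.95% − 1.19% = 3.760%
Ex-post: 4.95% − (-2.4%) = 7.350%
Difference (ex-post − ex-ante) = 3.5900% → 3.590%.

3.590%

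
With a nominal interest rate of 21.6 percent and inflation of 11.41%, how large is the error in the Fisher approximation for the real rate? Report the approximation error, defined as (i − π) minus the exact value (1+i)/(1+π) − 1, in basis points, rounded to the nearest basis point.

104 basis points

Approximate: r ≈ 21.600% − 11.410% = 10.1900%
Exact: (1 + 0.2160)/(1 + 0.1141) − 1 = 9.1464%
Error = 10.1900% − 9.1464% = 1.0436% → 104 basis points.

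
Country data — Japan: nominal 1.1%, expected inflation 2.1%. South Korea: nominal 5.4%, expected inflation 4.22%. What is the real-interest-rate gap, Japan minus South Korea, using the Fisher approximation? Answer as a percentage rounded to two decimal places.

-2.18%

Japan: 1.1% − 2.1% = -1.000%
South Korea: 5.4% − 4.22% = 1.180%
Differential = -2.180% → -2.18%.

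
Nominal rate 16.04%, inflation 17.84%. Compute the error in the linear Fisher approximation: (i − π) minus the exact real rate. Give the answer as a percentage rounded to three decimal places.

-0.273%

Approximate: r ≈ 16.040% − 17.840% = -1.8000%
Exact: (1 + 0.1604)/(1 + 0.1784) − 1 = -1.52749%
Error = -1.8000% − (-1.52749%) = -0.27251% → -0.273%.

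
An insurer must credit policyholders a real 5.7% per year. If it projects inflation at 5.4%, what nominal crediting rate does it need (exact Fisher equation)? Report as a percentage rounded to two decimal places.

(1 + i) = (1 + r)(1 + π) = 1.05700 × 1.05400 = 1.114078
i = 1.114078 − 1, so the required nominal rate is 11.41%.

11.41%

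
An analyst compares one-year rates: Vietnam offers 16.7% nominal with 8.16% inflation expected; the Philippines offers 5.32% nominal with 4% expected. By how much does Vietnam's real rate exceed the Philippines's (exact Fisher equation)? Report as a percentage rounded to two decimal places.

6.63%

Vietnam: (1 + 0.1670)/(1 + 0.0816) − 1 = 7.8957%
The Philippines: (1 + 0.0532)/(1 + 0.0400) − 1 = 1.2692%
Differential = 7.8957% − 1.2692% = 6.6265% → 6.63%.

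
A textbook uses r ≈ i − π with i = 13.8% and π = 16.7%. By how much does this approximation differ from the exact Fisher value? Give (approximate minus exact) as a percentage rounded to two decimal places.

-0.41%

Approximate: r ≈ 13.800% − 16.700% = -2.9000%
Exact: (1 + 0.1380)/(1 + 0.1670) − 1 = -2.485004%
Error = -2.9000% − (-2.485004%) = -0.414996% → -0.41%.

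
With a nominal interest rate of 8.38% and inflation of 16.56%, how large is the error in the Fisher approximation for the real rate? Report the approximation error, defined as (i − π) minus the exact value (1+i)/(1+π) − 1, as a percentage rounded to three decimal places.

-1.162%

Approximate: r ≈ 8.380% − 16.560% = -8.1800%
Exact: (1 + 0.0838)/(1 + 0.1656) − 1 = -7.0178%
Error = -8.1800% − (-7.0178%) = -1.1622% → -1.162%.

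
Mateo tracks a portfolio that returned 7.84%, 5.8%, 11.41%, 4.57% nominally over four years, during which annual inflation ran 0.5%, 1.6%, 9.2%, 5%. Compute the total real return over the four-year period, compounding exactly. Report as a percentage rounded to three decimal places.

13.534%

Compound the nominal returns: 1.0784 × 1.0580 × 1.1141 × 1.0457 = 1.329220.
Compound inflation: 1.0050 × 1.0160 × 1.0920 × 1.0500 = 1.170770.
Deflate: 1.329220 / 1.170770 = 1.135338.
Total real return = 1.135338 − 1 → 13.534%.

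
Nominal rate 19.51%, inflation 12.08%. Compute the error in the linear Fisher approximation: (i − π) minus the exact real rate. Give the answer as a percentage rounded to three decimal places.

0.801%

Approximate: r ≈ 19.510% − 12.080% = 7.4300%
Exact: (1 + 0.1951)/(1 + 0.1208) − 1 = 6.6292%
Error = 7.4300% − 6.6292% = 0.8008% → 0.801%.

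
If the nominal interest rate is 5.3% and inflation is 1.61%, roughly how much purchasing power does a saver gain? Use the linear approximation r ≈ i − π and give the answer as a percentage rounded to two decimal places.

r ≈ i − π = 5.3% − 1.61% = 3.69%.

3.69%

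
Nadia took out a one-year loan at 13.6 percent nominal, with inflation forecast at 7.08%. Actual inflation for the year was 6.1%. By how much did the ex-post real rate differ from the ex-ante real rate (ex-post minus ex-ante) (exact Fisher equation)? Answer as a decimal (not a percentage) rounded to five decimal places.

Ex-ante: (1 + 0.1360)/(1 + 0.0708) − 1 = 6.0889%
Ex-post: (1 + 0.1360)/(1 + 0.0610) − 1 = 7.0688%
Difference (ex-post − ex-ante) = 0.9799% → 0.00980.

0.00980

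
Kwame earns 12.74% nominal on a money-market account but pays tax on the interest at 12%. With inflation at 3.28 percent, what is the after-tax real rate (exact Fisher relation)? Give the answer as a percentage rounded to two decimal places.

After-tax nominal return = 12.74% × (1 − 0.12) = 11.2112%.
1 + r = 1.112112 / 1.03280 = 1.076793
After-tax real rate = 1.076793 − 1 → 7.68%.

7.68%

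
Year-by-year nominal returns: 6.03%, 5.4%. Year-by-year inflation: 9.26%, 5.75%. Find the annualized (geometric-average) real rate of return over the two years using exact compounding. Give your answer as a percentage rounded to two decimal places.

Compound the nominal returns: 1.0603 × 1.0540 = 1.11755620.
Compound inflation: 1.0926 × 1.0575 = 1.15542450.
Deflate: 1.11755620 / 1.15542450 = 0.96722564.
Annualized real rate = 0.96722564^(1/2) − 1 = -1.6524% → -1.65%.

-1.65%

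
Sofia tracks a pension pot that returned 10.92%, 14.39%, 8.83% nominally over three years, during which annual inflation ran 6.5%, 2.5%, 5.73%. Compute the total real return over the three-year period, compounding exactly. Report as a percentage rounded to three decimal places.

19.640%

Compound the nominal returns: 1.1092 × 1.1439 × 1.0883 = 1.380850.
Compound inflation: 1.0650 × 1.0250 × 1.0573 = 1.154175.
Deflate: 1.380850 / 1.154175 = 1.196396.
Total real return = 1.196396 − 1 → 19.640%.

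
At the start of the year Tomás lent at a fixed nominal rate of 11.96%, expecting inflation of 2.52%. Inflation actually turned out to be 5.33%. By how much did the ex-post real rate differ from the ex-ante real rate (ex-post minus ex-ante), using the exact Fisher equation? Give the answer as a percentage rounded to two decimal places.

-2.91%

Ex-ante: (1 + 0.1196)/(1 + 0.0252) − 1 = 9.2080%
Ex-post: (1 + 0.1196)/(1 + 0.0533) − 1 = 6.2945%
Difference (ex-post − ex-ante) = -2.9135% → -2.91%.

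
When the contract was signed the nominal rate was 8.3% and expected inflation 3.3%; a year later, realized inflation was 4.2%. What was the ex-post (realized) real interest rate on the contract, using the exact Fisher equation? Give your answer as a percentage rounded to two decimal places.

Ex-post: (1 + 0.0830)/(1 + 0.0420) − 1 = 3.9347%
So the realized real rate is 3.93%.

3.93%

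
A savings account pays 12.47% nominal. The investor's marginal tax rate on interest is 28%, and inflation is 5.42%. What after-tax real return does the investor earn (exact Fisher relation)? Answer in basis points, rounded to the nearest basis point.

338 basis points

After-tax nominal return = 12.47% × (1 − 0.28) = 8.9784%.
1 + r = 1.089784 / 1.05420 = 1.033755
After-tax real rate = 1.033755 − 1 → 338 basis points.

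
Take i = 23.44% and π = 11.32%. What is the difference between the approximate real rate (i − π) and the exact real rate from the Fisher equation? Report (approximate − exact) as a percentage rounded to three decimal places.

1.232%

Approximate: r ≈ 23.440% − 11.320% = 12.1200%
Exact: (1 + 0.2344)/(1 + 0.1132) − 1 = 10.88753%
Error = 12.1200% − 10.88753% = 1.23247% → 1.232%.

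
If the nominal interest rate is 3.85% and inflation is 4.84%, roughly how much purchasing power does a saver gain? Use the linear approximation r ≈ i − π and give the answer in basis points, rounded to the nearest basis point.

r ≈ i − π = 3.85% − 4.84% = -99 basis points.

-99 basis points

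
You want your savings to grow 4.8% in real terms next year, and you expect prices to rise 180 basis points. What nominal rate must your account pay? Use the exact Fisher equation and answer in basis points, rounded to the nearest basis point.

(1 + i) = (1 + r)(1 + π) = 1.04800 × 1.01800 = 1.066864
i = 1.066864 − 1, so the required nominal rate is 669 basis points.

669 basis points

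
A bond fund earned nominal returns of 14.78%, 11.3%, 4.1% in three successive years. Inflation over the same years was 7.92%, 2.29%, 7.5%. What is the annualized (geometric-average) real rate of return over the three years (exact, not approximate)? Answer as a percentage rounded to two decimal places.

3.87%

Compound the nominal returns: 1.1478 × 1.1130 × 1.0410 = 1.32987896.
Compound inflation: 1.0792 × 1.0229 × 1.0750 = 1.18670721.
Deflate: 1.32987896 / 1.18670721 = 1.12064623.
Annualized real rate = 1.12064623^(1/3) − 1 = 3.8699% → 3.87%.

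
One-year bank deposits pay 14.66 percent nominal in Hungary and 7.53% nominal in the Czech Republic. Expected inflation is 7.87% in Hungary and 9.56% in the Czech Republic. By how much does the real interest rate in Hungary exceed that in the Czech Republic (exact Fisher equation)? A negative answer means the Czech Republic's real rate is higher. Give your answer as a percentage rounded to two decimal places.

8.15%

Hungary: (1 + 0.1466)/(1 + 0.0787) − 1 = 6.2946%
The Czech Republic: (1 + 0.0753)/(1 + 0.0956) − 1 = -1.8529%
Differential = 6.2946% − (-1.8529%) = 8.1475% → 8.15%.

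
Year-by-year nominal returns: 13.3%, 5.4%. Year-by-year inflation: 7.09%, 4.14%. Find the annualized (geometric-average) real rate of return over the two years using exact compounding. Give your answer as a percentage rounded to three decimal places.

3.479%

Compound the nominal returns: 1.1330 × 1.0540 = 1.19418200.
Compound inflation: 1.0709 × 1.0414 = 1.11523526.
Deflate: 1.19418200 / 1.11523526 = 1.07078931.
Annualized real rate = 1.07078931^(1/2) − 1 = 3.4790% → 3.479%.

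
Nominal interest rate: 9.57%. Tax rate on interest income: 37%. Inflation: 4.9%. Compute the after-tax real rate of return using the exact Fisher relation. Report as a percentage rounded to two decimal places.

After-tax nominal return = 9.57% × (1 − 0.37) = 6.0291%.
1 + r = 1.060291 / 1.04900 = 1.010764
After-tax real rate = 1.010764 − 1 → 1.08%.

1.08%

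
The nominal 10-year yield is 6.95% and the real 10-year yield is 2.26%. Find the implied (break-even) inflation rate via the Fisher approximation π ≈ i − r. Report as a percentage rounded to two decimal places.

4.69%

π ≈ i − r = 6.95% − 2.26% → 4.69%.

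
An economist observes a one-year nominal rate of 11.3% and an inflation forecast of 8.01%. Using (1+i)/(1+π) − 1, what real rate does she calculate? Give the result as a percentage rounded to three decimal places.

3.046%

1 + r = 1.11300 / 1.08010 = 1.030460
r = 1.030460 − 1 = 3.0460%, i.e. 3.046%.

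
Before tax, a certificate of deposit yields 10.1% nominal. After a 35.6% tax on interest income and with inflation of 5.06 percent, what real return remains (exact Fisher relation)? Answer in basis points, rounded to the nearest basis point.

After-tax nominal return = 10.1% × (1 − 0.356) = 6.5044%.
1 + r = 1.065044 / 1.05060 = 1.013748
After-tax real rate = 1.013748 − 1 → 137 basis points.

137 basis points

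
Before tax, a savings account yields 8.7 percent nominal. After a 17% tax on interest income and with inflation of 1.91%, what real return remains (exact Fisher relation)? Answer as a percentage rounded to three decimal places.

After-tax nominal return = 8.7% × (1 − 0.17) = 7.2210%.
1 + r = 1.07221 / 1.01910 = 1.0521146
After-tax real rate = 1.0521146 − 1 → 5.211%.

5.211%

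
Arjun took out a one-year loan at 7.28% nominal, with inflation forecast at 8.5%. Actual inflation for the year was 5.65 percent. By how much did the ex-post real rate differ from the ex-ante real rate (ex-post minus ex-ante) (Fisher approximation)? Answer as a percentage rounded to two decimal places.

Ex-ante: 7.28% − 8.5% = -1.220%
Ex-post: 7.28% − 5.65% = 1.630%
Difference (ex-post − ex-ante) = 2.8500% → 2.85%.

2.85%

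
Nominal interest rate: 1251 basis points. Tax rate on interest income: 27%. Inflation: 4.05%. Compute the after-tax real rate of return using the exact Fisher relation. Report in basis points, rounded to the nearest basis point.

488 basis points

After-tax nominal return = 12.51% × (1 − 0.27) = 9.1323%.
1 + r = 1.091323 / 1.04050 = 1.048845
After-tax real rate = 1.048845 − 1 → 488 basis points.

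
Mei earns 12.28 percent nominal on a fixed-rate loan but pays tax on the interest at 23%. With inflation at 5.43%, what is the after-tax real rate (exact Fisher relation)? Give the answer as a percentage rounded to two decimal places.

After-tax nominal return = 12.28% × (1 − 0.23) = 9.4556%.
1 + r = 1.094556 / 1.05430 = 1.038183
After-tax real rate = 1.038183 − 1 → 3.82%.

3.82%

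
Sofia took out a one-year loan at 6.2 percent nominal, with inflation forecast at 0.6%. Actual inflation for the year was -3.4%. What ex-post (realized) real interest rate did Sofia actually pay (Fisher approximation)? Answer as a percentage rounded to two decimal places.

9.60%

Ex-post: 6.2% − (-3.4%) = 9.600%
So the realized real rate is 9.60%.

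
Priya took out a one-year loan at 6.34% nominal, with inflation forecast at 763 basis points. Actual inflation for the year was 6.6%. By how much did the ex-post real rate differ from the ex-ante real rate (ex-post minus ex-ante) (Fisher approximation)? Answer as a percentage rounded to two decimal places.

1.03%

Ex-ante: 6.34% − 7.63% = -1.290%
Ex-post: 6.34% − 6.6% = -0.260%
Difference (ex-post − ex-ante) = 1.0300% → 1.03%.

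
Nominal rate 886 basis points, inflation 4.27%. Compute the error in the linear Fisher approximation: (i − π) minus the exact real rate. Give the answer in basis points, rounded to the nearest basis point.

Approximate: r ≈ 8.860% − 4.270% = 4.5900%
Exact: (1 + 0.0886)/(1 + 0.0427) − 1 = 4.4020%
Error = 4.5900% − 4.4020% = 0.1880% → 19 basis points.

19 basis points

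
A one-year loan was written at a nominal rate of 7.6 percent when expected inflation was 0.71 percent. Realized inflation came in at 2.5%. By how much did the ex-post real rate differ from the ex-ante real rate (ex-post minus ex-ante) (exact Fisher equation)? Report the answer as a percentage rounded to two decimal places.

Ex-ante: (1 + 0.0760)/(1 + 0.0071) − 1 = 6.8414%
Ex-post: (1 + 0.0760)/(1 + 0.0250) − 1 = 4.9756%
Difference (ex-post − ex-ante) = -1.8658% → -1.87%.

-1.87%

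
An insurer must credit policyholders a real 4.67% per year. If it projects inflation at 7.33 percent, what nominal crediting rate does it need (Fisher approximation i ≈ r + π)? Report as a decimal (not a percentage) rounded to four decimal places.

i ≈ r + π = 4.67% + 7.33% = 0.1200.

0.1200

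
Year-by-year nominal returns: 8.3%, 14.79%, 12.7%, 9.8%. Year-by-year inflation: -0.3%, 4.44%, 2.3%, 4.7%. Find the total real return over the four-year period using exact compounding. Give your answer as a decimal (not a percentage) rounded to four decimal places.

Nominal growth factor = 1.0830 × 1.1479 × 1.1270 × 1.0980 = 1.5383628
Price-level growth factor = 0.9970 × 1.0444 × 1.0230 × 1.0470 = 1.1152811
Real growth factor = 1.5383628 / 1.1152811 = 1.3793498
Total real return = 1.3793498 − 1 → 0.3793.

0.3793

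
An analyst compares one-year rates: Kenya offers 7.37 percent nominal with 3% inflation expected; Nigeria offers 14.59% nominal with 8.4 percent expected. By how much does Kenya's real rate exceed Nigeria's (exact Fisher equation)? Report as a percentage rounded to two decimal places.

Kenya: (1 + 0.0737)/(1 + 0.0300) − 1 = 4.2427%
Nigeria: (1 + 0.1459)/(1 + 0.0840) − 1 = 5.7103%
Differential = 4.2427% − 5.7103% = -1.4676% → -1.47%.

-1.47%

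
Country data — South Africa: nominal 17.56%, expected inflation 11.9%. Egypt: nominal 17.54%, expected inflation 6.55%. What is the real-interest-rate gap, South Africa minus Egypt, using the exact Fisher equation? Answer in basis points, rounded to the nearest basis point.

-526 basis points

South Africa: (1 + 0.1756)/(1 + 0.1190) − 1 = 5.0581%
Egypt: (1 + 0.1754)/(1 + 0.0655) − 1 = 10.3144%
Differential = 5.0581% − 10.3144% = -5.2563% → -526 basis points.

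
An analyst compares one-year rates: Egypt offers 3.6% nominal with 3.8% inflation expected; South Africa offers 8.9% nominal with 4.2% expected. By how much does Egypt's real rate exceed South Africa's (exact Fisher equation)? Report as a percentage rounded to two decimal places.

-4.70%

Egypt: (1 + 0.0360)/(1 + 0.0380) − 1 = -0.1927%
South Africa: (1 + 0.0890)/(1 + 0.0420) − 1 = 4.5106%
Differential = -0.1927% − 4.5106% = -4.7032% → -4.70%.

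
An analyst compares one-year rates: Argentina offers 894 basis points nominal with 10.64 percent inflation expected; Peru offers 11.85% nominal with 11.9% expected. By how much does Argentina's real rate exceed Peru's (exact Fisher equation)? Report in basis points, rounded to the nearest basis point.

-149 basis points

Argentina: (1 + 0.0894)/(1 + 0.1064) − 1 = -1.5365%
Peru: (1 + 0.1185)/(1 + 0.1190) − 1 = -0.0447%
Differential = -1.5365% − (-0.0447%) = -1.4918% → -149 basis points.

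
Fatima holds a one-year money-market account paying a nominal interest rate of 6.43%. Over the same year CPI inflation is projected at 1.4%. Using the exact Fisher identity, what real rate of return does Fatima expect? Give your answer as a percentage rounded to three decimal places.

1 + r = 1.06430 / 1.01400 = 1.049606
r = 1.049606 − 1 = 4.9606%, i.e. 4.961%.

4.961%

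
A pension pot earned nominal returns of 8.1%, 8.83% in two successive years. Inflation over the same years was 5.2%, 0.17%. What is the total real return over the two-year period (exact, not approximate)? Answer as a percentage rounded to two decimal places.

Compound the nominal returns: 1.0810 × 1.0883 = 1.176452.
Compound inflation: 1.0520 × 1.0017 = 1.053788.
Deflate: 1.176452 / 1.053788 = 1.116403.
Total real return = 1.116403 − 1 → 11.64%.

11.64%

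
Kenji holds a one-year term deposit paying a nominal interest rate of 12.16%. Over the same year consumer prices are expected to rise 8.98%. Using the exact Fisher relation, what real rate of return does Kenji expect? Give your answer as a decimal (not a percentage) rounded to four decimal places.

By the Fisher relation, 1 + r = (1 + i)/(1 + π).
1 + r = 1.12160 / 1.08980 = 1.029180
r = 1.029180 − 1 = 2.9180%, i.e. 0.0292.

0.0292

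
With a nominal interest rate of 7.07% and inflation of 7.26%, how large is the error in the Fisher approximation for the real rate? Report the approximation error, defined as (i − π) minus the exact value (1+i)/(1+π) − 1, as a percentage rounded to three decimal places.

-0.013%

Approximate: r ≈ 7.070% − 7.260% = -0.1900%
Exact: (1 + 0.0707)/(1 + 0.0726) − 1 = -0.1771%
Error = -0.1900% − (-0.1771%) = -0.0129% → -0.013%.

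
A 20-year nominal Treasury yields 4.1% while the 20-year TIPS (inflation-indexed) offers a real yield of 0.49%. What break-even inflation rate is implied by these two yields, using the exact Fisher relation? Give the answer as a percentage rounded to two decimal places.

(1 + π) = (1 + i)/(1 + r) = 1.04100 / 1.00490 = 1.035924
Break-even inflation = 1.035924 − 1 → 3.59%.

3.59%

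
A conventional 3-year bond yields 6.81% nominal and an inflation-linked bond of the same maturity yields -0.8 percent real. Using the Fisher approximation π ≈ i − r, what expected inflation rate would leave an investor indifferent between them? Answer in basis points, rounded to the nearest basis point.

761 basis points

π ≈ i − r = 6.81% − (-0.8%) → 761 basis points.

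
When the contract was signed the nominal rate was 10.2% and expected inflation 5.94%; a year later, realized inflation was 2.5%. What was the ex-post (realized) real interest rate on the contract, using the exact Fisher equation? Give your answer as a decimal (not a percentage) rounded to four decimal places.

0.0751

Ex-post: (1 + 0.1020)/(1 + 0.0250) − 1 = 7.5122%
So the realized real rate is 0.0751.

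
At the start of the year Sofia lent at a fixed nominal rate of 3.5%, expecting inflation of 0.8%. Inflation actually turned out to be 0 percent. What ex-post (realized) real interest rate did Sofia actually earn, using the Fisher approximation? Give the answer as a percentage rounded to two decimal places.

3.50%

Ex-post: 3.5% − 0% = 3.500%
So the realized real rate is 3.50%.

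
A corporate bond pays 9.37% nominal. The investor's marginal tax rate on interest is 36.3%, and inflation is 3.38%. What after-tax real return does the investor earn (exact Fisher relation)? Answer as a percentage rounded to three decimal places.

2.504%

After-tax nominal return = 9.37% × (1 − 0.363) = 5.96869%.
1 + r = 1.0596869 / 1.03380 = 1.025041
After-tax real rate = 1.025041 − 1 → 2.504%.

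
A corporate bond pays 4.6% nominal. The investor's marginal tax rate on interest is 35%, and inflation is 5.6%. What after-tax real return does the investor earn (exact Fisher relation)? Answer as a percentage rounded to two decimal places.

After-tax nominal return = 4.6% × (1 − 0.35) = 2.9900%.
1 + r = 1.02990 / 1.05600 = 0.975284
After-tax real rate = 0.975284 − 1 → -2.47%.

-2.47%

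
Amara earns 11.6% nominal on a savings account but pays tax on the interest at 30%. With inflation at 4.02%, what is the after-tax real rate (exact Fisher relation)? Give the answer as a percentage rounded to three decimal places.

3.942%

After-tax nominal return = 11.6% × (1 − 0.3) = 8.1200%.
1 + r = 1.08120 / 1.04020 = 1.0394155
After-tax real rate = 1.0394155 − 1 → 3.942%.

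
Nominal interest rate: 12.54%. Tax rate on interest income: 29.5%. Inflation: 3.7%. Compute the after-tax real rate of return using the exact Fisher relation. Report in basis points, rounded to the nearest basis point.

496 basis points

After-tax nominal return = 12.54% × (1 − 0.295) = 8.8407%.
1 + r = 1.088407 / 1.03700 = 1.049573
After-tax real rate = 1.049573 − 1 → 496 basis points.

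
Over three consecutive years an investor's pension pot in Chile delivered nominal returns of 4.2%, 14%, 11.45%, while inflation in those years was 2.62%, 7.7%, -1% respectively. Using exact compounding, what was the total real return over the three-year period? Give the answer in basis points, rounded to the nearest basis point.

2100 basis points

Nominal growth factor = 1.0420 × 1.1400 × 1.1145 = 1.323892
Price-level growth factor = 1.0262 × 1.0770 × 0.9900 = 1.094165
Real growth factor = 1.323892 / 1.094165 = 1.209956
Total real return = 1.209956 − 1 → 2100 basis points.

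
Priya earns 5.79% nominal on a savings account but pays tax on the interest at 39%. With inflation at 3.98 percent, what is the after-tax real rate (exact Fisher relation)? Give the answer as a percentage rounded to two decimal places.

After-tax nominal return = 5.79% × (1 − 0.39) = 3.5319%.
1 + r = 1.035319 / 1.03980 = 0.995691
After-tax real rate = 0.995691 − 1 → -0.43%.

-0.43%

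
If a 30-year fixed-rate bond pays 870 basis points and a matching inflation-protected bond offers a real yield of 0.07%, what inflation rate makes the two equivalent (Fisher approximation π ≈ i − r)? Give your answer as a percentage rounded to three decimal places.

π ≈ i − r = 8.7% − 0.07% → 8.630%.

8.630%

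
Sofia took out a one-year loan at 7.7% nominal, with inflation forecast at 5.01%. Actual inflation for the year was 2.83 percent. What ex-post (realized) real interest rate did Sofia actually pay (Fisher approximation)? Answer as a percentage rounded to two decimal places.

4.87%

Ex-post: 7.7% − 2.83% = 4.870%
So the realized real rate is 4.87%.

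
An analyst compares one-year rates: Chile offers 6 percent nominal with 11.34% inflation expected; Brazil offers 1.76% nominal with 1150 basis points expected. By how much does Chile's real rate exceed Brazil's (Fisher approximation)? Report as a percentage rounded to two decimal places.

Chile: 6% − 11.34% = -5.340%
Brazil: 1.76% − 11.5% = -9.740%
Differential = 4.400% → 4.40%.

4.40%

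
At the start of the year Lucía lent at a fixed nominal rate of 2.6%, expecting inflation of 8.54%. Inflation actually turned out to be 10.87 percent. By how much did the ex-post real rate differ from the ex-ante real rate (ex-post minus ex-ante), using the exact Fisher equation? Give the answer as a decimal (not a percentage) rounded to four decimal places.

-0.0199

Ex-ante: (1 + 0.0260)/(1 + 0.0854) − 1 = -5.4726%
Ex-post: (1 + 0.0260)/(1 + 0.1087) − 1 = -7.4592%
Difference (ex-post − ex-ante) = -1.9865% → -0.0199.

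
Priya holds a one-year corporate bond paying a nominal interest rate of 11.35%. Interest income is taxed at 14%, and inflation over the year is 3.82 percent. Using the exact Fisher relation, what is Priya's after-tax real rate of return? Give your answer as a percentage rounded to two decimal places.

After-tax nominal return = 11.35% × (1 − 0.14) = 9.7610%.
1 + r = 1.09761 / 1.03820 = 1.057224
After-tax real rate = 1.057224 − 1 → 5.72%.

5.72%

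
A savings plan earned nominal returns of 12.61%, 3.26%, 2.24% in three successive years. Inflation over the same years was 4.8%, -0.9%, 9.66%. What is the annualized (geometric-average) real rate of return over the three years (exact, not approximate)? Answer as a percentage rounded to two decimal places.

Compound the nominal returns: 1.1261 × 1.0326 × 1.0224 = 1.18885782.
Compound inflation: 1.0480 × 0.9910 × 1.0966 = 1.13889367.
Deflate: 1.18885782 / 1.13889367 = 1.04387078.
Annualized real rate = 1.04387078^(1/3) − 1 = 1.4415% → 1.44%.

1.44%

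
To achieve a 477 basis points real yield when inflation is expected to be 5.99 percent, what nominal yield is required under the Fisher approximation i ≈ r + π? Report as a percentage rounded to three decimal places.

i ≈ r + π = 4.77% + 5.99% = 10.760%.

10.760%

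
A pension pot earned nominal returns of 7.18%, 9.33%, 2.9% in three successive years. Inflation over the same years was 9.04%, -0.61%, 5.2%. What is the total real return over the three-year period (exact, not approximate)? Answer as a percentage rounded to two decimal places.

Compound the nominal returns: 1.0718 × 1.0933 × 1.0290 = 1.205781.
Compound inflation: 1.0904 × 0.9939 × 1.0520 = 1.140103.
Deflate: 1.205781 / 1.140103 = 1.057607.
Total real return = 1.057607 − 1 → 5.76%.

5.76%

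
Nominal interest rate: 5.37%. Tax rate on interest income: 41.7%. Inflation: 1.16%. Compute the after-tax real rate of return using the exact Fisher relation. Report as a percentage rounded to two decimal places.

1.95%

After-tax nominal return = 5.37% × (1 − 0.417) = 3.13071%.
1 + r = 1.0313071 / 1.01160 = 1.019481
After-tax real rate = 1.019481 − 1 → 1.95%.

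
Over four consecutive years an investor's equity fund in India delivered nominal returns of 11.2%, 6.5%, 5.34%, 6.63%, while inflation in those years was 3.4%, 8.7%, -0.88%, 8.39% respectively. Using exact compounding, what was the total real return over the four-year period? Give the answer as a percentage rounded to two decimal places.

10.16%

Nominal growth factor = 1.1120 × 1.0650 × 1.0534 × 1.0663 = 1.330231
Price-level growth factor = 1.0340 × 1.0870 × 0.9912 × 1.0839 = 1.207537
Real growth factor = 1.330231 / 1.207537 = 1.101607
Total real return = 1.101607 − 1 → 10.16%.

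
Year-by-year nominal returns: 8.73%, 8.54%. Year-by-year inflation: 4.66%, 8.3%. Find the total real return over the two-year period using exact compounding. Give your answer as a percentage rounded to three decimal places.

4.119%

Nominal growth factor = 1.0873 × 1.0854 = 1.180155
Price-level growth factor = 1.0466 × 1.0830 = 1.133468
Real growth factor = 1.180155 / 1.133468 = 1.041190
Total real return = 1.041190 − 1 → 4.119%.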